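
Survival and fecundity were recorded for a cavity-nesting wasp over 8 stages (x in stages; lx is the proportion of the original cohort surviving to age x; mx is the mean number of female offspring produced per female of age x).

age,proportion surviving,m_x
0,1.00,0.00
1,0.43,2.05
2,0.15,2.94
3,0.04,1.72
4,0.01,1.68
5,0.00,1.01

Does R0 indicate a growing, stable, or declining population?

R0 = Σ lx·mx = 0 + 0.8815 + 0.441 + 0.0688 + 0.0168 + 0 = 1.4081
R0 > 1, so the population is growing.

growing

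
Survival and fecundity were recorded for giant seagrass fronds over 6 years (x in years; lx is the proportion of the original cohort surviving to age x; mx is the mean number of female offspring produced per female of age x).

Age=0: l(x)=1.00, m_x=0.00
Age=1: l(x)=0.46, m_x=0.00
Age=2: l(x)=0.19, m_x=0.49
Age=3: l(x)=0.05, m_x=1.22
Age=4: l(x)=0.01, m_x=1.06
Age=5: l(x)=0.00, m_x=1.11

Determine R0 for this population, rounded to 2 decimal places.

0.16

lx·mx by age: 0, 0, 0.0931, 0.061, 0.0106, 0
R0 = Σ lx·mx = 0.1647 → 0.16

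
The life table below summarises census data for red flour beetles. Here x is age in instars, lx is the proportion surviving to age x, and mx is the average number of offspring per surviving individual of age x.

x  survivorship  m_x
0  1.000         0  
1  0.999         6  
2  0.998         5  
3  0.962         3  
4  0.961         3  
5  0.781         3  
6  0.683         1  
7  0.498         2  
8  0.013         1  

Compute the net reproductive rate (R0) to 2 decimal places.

20.79

lx·mx by age: 0, 5.994, 4.99, 2.886, 2.883, 2.343, 0.683, 0.996, 0.013
R0 = Σ lx·mx = 20.788 → 20.79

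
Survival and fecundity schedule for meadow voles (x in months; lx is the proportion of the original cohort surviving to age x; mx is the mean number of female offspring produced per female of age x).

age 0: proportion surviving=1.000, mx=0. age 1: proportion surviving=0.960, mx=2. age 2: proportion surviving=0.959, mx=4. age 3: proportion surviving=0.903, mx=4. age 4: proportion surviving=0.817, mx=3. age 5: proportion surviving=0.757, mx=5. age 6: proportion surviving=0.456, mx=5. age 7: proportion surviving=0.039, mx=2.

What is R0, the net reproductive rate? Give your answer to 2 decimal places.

17.96

lx·mx by age: 0, 1.92, 3.836, 3.612, 2.451, 3.785, 2.28, 0.078
R0 = Σ lx·mx = 17.962 → 17.96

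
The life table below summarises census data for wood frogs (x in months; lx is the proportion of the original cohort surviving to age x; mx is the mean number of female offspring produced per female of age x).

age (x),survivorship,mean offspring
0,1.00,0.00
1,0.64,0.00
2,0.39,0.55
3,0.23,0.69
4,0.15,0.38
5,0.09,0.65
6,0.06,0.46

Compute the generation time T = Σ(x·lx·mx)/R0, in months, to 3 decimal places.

lx·mx: 0, 0, 0.2145, 0.1587, 0.057, 0.0585, 0.0276 → R0 = 0.5163
x·lx·mx: 0, 0, 0.429, 0.4761, 0.228, 0.2925, 0.1656 → Σ = 1.5912
T = 1.5912 / 0.5163 = 3.081929… → 3.082

3.082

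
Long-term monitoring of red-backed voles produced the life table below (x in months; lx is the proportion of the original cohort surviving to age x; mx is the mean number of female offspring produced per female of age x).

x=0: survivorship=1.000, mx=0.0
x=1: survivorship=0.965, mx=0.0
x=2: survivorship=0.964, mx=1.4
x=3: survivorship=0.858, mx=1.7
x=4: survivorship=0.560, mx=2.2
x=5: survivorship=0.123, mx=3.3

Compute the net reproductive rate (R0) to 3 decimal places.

4.446

lx·mx by age: 0, 0, 1.3496, 1.4586, 1.232, 0.4059
R0 = Σ lx·mx = 4.4461 → 4.446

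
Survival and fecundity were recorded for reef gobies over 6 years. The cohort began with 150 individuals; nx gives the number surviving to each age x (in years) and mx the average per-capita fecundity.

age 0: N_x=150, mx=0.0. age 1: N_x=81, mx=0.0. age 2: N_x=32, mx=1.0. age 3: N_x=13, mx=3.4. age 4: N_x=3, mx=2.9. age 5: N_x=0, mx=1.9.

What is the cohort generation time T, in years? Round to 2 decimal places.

lx = nx/n0 = nx/150: 1, 0.54, 0.21333…, 0.08667…, 0.02, 0
lx·mx: 0, 0, 0.213333…, 0.294667…, 0.058, 0 → R0 = 0.566…
x·lx·mx: 0, 0, 0.426667…, 0.884…, 0.232, 0 → Σ = 1.542667…
T = 1.542667… / 0.566… = 2.725559… → 2.73

2.73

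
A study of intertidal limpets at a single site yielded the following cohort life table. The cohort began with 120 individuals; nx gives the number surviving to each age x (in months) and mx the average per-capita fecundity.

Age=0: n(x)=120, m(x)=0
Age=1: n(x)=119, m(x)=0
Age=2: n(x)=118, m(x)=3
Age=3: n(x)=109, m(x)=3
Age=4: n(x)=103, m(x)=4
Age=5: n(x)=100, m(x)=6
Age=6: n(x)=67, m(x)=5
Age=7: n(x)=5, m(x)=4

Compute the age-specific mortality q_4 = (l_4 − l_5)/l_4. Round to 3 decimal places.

0.029

lx = nx/n0 = nx/120: 1, 0.99167…, 0.98333…, 0.90833…, 0.85833…, 0.83333…, 0.55833…, 0.04167…
q_4 = (l_4 − l_5) / l_4 = (0.858333… − 0.833333…) / 0.858333…
     = 0.025… / 0.858333… = 0.029126… → 0.029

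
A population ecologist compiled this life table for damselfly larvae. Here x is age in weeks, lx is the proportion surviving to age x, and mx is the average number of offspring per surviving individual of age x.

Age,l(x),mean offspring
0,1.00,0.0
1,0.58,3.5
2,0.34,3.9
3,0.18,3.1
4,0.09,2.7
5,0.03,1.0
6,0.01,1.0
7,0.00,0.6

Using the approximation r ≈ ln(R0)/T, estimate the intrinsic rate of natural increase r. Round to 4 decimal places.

R0 = Σ lx·mx = 0 + 2.03 + 1.326 + 0.558 + 0.243 + 0.03 + 0.01 + 0 = 4.197
Σ x·lx·mx = 7.538; T = 7.538/4.197 = 1.79604…
r ≈ ln(R0)/T = ln(4.197)/1.79604… = 0.798627… → 0.7986

0.7986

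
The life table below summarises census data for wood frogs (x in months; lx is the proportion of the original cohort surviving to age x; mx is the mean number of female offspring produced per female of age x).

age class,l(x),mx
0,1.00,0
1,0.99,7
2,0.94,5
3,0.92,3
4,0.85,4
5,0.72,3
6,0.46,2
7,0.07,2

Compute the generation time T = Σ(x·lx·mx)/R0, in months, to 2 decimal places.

2.64

lx·mx: 0, 6.93, 4.7, 2.76, 3.4, 2.16, 0.92, 0.14 → R0 = 21.01
x·lx·mx: 0, 6.93, 9.4, 8.28, 13.6, 10.8, 5.52, 0.98 → Σ = 55.51
T = 55.51 / 21.01 = 2.642075… → 2.64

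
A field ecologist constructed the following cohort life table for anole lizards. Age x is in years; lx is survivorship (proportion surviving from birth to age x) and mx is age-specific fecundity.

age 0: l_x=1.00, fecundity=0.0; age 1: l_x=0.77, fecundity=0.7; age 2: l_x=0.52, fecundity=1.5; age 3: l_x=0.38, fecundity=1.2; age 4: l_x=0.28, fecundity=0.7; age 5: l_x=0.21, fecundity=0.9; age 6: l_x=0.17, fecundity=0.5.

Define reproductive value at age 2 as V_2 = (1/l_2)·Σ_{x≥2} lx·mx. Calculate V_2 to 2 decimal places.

3.28

lx·mx for x ≥ 2: 0.78, 0.456, 0.196, 0.189, 0.085 → sum = 1.706
V_2 = 1.706 / l_2 = 1.706 / 0.52 = 3.280769… → 3.28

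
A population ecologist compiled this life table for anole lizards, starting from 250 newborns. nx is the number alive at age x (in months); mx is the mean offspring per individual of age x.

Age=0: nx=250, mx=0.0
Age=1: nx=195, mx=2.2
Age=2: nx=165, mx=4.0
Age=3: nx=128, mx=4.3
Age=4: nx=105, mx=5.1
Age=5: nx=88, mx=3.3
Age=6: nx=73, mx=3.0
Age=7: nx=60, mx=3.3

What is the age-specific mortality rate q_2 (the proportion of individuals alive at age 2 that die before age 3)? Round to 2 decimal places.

lx = nx/n0 = nx/250: 1, 0.78, 0.66, 0.512, 0.42, 0.352, 0.292, 0.24
q_2 = (l_2 − l_3) / l_2 = (0.66 − 0.512) / 0.66
     = 0.148 / 0.66 = 0.224242… → 0.22

0.22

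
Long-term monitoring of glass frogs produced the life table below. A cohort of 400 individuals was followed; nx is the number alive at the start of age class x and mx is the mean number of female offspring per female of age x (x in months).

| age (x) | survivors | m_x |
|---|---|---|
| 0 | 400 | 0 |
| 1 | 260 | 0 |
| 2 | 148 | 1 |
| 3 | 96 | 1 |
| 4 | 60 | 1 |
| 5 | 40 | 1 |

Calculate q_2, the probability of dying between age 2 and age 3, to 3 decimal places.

lx = nx/n0 = nx/400: 1, 0.65, 0.37, 0.24, 0.15, 0.1
q_2 = (l_2 − l_3) / l_2 = (0.37 − 0.24) / 0.37
     = 0.13 / 0.37 = 0.351351… → 0.351

0.351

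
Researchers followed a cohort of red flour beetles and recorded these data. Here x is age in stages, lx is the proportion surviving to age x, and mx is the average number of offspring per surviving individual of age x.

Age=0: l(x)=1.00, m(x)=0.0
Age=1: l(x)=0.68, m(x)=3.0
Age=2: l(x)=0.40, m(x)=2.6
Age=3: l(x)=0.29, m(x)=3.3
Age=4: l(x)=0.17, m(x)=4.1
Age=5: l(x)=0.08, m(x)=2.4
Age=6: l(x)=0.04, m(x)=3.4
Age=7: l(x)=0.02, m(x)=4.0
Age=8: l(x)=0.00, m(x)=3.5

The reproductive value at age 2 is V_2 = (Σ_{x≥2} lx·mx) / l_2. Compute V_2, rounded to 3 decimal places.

lx·mx for x ≥ 2: 1.04, 0.957, 0.697, 0.192, 0.136, 0.08, 0 → sum = 3.102
V_2 = 3.102 / l_2 = 3.102 / 0.4 = 7.755 → 7.755

7.755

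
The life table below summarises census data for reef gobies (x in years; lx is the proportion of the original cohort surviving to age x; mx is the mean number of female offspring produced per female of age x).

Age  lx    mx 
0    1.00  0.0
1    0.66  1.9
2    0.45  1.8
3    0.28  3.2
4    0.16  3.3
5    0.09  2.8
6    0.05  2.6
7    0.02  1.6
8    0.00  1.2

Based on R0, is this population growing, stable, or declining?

R0 = Σ lx·mx = 0 + 1.254 + 0.81 + 0.896 + 0.528 + 0.252 + 0.13 + 0.032 + 0 = 3.902
R0 > 1, so the population is growing.

growing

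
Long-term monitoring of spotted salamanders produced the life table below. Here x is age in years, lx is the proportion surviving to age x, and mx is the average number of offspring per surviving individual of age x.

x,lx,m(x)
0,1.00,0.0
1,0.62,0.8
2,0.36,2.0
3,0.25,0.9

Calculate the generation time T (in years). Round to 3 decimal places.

lx·mx: 0, 0.496, 0.72, 0.225 → R0 = 1.441
x·lx·mx: 0, 0.496, 1.44, 0.675 → Σ = 2.611
T = 2.611 / 1.441 = 1.811936… → 1.812

1.812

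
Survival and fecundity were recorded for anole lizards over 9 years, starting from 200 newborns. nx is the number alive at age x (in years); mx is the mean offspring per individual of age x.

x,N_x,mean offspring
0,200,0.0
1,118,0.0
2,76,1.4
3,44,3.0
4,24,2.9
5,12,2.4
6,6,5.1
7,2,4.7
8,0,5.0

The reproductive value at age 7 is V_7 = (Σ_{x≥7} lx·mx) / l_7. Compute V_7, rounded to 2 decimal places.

lx = nx/n0 = nx/200: 1, 0.59, 0.38, 0.22, 0.12, 0.06, 0.03, 0.01, 0
lx·mx for x ≥ 7: 0.047, 0 → sum = 0.047
V_7 = 0.047 / l_7 = 0.047 / 0.01 = 4.7 → 4.70

4.70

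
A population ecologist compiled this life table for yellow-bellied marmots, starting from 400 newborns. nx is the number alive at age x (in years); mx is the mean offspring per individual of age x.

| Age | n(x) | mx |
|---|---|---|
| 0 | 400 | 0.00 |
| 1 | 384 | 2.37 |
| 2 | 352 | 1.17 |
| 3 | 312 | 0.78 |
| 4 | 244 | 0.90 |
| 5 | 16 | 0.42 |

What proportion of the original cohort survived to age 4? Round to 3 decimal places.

0.610

l_4 = n_4/n_0 = 244/400 = 0.61 → 0.610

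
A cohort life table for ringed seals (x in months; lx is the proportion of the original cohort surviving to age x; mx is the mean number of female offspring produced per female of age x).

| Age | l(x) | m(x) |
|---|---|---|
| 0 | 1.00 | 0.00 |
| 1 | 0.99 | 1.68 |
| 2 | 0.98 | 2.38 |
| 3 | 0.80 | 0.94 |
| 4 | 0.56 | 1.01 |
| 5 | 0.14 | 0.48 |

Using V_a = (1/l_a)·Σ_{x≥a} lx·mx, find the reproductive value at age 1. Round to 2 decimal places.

lx·mx for x ≥ 1: 1.6632, 2.3324, 0.752, 0.5656, 0.0672 → sum = 5.3804
V_1 = 5.3804 / l_1 = 5.3804 / 0.99 = 5.434747… → 5.43

5.43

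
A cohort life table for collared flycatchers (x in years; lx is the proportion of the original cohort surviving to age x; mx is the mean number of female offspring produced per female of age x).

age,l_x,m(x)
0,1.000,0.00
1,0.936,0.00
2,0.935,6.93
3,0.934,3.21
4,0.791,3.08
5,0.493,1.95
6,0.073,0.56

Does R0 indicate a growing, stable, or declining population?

R0 = Σ lx·mx = 0 + 0 + 6.47955 + 2.99814 + 2.43628 + 0.96135 + 0.04088 = 12.9162
R0 > 1, so the population is growing.

growing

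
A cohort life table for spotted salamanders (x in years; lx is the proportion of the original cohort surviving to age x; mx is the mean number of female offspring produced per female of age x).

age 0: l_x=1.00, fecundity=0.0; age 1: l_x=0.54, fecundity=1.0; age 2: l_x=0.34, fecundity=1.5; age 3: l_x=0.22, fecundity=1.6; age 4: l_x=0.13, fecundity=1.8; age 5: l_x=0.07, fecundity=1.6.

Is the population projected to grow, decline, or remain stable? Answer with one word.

R0 = Σ lx·mx = 0 + 0.54 + 0.51 + 0.352 + 0.234 + 0.112 = 1.748
R0 > 1, so the population is growing.

growing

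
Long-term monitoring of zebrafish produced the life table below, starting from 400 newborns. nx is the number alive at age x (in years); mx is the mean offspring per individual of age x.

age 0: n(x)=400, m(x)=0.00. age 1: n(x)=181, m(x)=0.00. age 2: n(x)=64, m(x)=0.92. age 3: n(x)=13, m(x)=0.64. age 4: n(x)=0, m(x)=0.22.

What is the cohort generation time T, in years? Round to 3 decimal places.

2.124

lx = nx/n0 = nx/400: 1, 0.4525, 0.16, 0.0325, 0
lx·mx: 0, 0, 0.1472, 0.0208, 0 → R0 = 0.168
x·lx·mx: 0, 0, 0.2944, 0.0624, 0 → Σ = 0.3568
T = 0.3568 / 0.168 = 2.12381… → 2.124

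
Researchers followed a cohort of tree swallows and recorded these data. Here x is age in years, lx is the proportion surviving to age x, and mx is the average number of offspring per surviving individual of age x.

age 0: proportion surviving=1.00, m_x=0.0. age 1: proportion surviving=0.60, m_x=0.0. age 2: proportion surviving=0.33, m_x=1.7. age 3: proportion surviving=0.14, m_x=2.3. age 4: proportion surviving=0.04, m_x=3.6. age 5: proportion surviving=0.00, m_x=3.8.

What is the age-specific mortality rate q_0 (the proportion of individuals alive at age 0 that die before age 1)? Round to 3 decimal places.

q_0 = (l_0 − l_1) / l_0 = (1 − 0.6) / 1
     = 0.4 / 1 = 0.4 → 0.400

0.400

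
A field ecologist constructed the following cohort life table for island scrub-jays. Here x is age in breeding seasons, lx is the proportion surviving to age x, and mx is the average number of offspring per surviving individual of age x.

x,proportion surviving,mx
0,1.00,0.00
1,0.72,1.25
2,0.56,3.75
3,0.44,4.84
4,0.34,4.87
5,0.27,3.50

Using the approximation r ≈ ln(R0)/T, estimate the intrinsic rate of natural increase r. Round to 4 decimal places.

R0 = Σ lx·mx = 0 + 0.9 + 2.1 + 2.1296 + 1.6558 + 0.945 = 7.7304
Σ x·lx·mx = 22.837; T = 22.837/7.7304 = 2.95418…
r ≈ ln(R0)/T = ln(7.7304)/2.95418… = 0.692294… → 0.6923

0.6923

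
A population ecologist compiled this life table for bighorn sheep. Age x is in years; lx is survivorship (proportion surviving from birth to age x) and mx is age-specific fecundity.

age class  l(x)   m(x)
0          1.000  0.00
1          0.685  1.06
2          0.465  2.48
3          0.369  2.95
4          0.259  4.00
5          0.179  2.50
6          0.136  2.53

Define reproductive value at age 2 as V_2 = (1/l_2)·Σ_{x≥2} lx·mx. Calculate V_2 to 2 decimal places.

8.75

lx·mx for x ≥ 2: 1.1532, 1.08855, 1.036, 0.4475, 0.34408 → sum = 4.06933
V_2 = 4.06933 / l_2 = 4.06933 / 0.465 = 8.751247… → 8.75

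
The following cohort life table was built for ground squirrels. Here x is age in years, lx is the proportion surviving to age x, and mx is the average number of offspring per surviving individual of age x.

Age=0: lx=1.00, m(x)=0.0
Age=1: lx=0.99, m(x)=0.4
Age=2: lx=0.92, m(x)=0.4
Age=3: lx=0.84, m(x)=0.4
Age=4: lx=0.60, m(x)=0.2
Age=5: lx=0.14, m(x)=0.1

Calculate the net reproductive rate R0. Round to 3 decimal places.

lx·mx by age: 0, 0.396, 0.368, 0.336, 0.12, 0.014
R0 = Σ lx·mx = 1.234 → 1.234

1.234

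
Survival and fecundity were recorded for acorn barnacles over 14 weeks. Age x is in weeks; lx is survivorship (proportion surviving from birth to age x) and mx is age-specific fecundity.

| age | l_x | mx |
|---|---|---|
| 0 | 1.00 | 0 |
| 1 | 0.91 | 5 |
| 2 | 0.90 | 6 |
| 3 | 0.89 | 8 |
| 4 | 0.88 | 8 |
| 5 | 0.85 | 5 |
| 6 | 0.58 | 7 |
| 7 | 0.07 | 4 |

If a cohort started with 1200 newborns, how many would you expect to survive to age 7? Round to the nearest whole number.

Expected survivors = N0 · l_7 = 1200 × 0.07 = 84 → 84

84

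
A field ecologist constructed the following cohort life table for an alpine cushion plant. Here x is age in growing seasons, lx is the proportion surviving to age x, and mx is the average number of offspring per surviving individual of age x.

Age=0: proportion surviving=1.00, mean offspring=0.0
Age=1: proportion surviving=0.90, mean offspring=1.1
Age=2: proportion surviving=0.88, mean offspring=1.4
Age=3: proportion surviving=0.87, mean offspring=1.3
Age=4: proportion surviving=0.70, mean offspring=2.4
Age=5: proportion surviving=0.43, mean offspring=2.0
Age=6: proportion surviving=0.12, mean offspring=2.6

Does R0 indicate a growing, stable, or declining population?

R0 = Σ lx·mx = 0 + 0.99 + 1.232 + 1.131 + 1.68 + 0.86 + 0.312 = 6.205
R0 > 1, so the population is growing.

growing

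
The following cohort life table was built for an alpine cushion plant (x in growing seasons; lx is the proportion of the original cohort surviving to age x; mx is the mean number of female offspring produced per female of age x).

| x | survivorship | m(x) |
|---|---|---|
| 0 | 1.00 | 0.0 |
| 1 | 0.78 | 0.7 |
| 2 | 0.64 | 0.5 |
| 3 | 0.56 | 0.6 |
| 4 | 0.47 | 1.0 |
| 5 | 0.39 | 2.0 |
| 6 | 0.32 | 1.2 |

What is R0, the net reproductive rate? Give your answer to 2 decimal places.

2.84

lx·mx by age: 0, 0.546, 0.32, 0.336, 0.47, 0.78, 0.384
R0 = Σ lx·mx = 2.836 → 2.84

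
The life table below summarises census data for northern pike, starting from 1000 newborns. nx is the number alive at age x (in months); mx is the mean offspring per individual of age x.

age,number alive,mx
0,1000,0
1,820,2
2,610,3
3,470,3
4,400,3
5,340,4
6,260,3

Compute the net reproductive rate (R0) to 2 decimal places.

lx = nx/n0 = nx/1000: 1, 0.82, 0.61, 0.47, 0.4, 0.34, 0.26
lx·mx by age: 0, 1.64, 1.83, 1.41, 1.2, 1.36, 0.78
R0 = Σ lx·mx = 8.22 → 8.22

8.22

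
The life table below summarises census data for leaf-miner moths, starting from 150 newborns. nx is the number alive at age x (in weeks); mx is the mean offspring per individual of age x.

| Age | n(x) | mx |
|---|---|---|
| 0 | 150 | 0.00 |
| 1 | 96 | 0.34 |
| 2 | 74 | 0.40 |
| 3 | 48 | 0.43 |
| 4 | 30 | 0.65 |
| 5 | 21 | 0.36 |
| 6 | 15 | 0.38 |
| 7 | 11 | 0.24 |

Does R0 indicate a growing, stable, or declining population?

lx = nx/n0 = nx/150: 1, 0.64, 0.49333…, 0.32, 0.2, 0.14, 0.1, 0.07333…
R0 = Σ lx·mx = 0 + 0.2176 + 0.197333… + 0.1376 + 0.13 + 0.0504 + 0.038 + 0.0176… = 0.788533…
R0 < 1, so the population is declining.

declining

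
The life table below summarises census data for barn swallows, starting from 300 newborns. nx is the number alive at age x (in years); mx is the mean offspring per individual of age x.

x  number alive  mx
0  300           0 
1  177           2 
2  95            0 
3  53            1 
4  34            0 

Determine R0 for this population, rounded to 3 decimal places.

1.357

lx = nx/n0 = nx/300: 1, 0.59, 0.31667…, 0.17667…, 0.11333…
lx·mx by age: 0, 1.18, 0, 0.176667…, 0
R0 = Σ lx·mx = 1.356667… → 1.357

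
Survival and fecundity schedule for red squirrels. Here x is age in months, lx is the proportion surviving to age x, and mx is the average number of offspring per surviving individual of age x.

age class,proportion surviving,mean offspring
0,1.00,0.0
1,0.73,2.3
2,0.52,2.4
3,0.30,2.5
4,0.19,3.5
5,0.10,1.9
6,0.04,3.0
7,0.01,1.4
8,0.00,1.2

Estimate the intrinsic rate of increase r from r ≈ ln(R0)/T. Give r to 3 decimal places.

0.662

R0 = Σ lx·mx = 0 + 1.679 + 1.248 + 0.75 + 0.665 + 0.19 + 0.12 + 0.014 + 0 = 4.666
Σ x·lx·mx = 10.853; T = 10.853/4.666 = 2.32598…
r ≈ ln(R0)/T = ln(4.666)/2.32598… = 0.66222… → 0.662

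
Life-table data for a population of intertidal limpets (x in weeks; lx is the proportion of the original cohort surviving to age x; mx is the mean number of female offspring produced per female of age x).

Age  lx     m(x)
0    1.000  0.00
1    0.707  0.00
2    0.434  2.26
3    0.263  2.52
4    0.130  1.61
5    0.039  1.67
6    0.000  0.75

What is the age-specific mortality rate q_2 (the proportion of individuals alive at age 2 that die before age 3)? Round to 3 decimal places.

q_2 = (l_2 − l_3) / l_2 = (0.434 − 0.263) / 0.434
     = 0.171 / 0.434 = 0.394009… → 0.394

0.394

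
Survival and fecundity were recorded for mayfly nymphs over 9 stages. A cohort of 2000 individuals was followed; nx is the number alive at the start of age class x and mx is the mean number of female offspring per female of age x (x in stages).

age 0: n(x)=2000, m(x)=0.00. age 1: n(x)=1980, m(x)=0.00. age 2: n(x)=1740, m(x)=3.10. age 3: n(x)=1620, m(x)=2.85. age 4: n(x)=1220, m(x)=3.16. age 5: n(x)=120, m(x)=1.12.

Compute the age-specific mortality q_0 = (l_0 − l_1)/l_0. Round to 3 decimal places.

lx = nx/n0 = nx/2000: 1, 0.99, 0.87, 0.81, 0.61, 0.06
q_0 = (l_0 − l_1) / l_0 = (1 − 0.99) / 1
     = 0.01 / 1 = 0.01 → 0.010

0.010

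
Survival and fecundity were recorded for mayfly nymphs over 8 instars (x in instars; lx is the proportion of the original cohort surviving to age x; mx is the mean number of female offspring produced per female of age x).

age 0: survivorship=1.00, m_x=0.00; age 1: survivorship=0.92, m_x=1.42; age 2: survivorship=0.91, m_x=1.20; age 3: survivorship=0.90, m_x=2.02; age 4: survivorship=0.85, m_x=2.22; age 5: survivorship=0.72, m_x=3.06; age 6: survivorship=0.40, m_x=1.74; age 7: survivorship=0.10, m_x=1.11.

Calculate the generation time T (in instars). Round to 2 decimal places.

3.56

lx·mx: 0, 1.3064, 1.092, 1.818, 1.887, 2.2032, 0.696, 0.111 → R0 = 9.1136
x·lx·mx: 0, 1.3064, 2.184, 5.454, 7.548, 11.016, 4.176, 0.777 → Σ = 32.4614
T = 32.4614 / 9.1136 = 3.561864… → 3.56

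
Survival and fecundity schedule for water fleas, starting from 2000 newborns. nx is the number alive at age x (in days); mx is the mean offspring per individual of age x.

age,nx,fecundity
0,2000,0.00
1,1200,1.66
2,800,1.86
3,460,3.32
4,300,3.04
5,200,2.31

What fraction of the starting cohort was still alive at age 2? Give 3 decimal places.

l_2 = n_2/n_0 = 800/2000 = 0.4 → 0.400

0.400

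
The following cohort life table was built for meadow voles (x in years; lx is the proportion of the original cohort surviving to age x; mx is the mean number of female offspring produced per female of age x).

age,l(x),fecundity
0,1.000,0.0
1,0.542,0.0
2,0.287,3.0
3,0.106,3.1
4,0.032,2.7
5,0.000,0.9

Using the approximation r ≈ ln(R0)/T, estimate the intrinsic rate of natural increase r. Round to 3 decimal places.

0.102

R0 = Σ lx·mx = 0 + 0 + 0.861 + 0.3286 + 0.0864 + 0 = 1.276
Σ x·lx·mx = 3.0534; T = 3.0534/1.276 = 2.39295…
r ≈ ln(R0)/T = ln(1.276)/2.39295… = 0.10185… → 0.102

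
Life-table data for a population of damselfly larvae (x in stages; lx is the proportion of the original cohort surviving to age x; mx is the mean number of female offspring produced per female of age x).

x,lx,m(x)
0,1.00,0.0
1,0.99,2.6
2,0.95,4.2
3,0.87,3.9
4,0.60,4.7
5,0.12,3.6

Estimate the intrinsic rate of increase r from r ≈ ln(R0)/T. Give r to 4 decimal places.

0.9976

R0 = Σ lx·mx = 0 + 2.574 + 3.99 + 3.393 + 2.82 + 0.432 = 13.209
Σ x·lx·mx = 34.173; T = 34.173/13.209 = 2.5871…
r ≈ ln(R0)/T = ln(13.209)/2.5871… = 0.997603… → 0.9976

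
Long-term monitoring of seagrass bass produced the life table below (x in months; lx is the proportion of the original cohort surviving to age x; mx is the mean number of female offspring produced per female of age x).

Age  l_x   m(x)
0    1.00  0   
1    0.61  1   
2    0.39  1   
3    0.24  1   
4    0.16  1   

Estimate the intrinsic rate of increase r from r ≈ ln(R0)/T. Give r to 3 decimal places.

0.171

R0 = Σ lx·mx = 0 + 0.61 + 0.39 + 0.24 + 0.16 = 1.4
Σ x·lx·mx = 2.75; T = 2.75/1.4 = 1.96429…
r ≈ ln(R0)/T = ln(1.4)/1.96429… = 0.17129… → 0.171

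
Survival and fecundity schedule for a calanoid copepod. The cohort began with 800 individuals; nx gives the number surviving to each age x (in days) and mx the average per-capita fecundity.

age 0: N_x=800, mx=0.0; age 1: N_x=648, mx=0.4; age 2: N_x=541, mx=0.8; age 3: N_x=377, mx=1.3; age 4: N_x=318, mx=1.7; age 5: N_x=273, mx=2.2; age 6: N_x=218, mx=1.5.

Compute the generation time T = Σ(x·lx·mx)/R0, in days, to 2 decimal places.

lx = nx/n0 = nx/800: 1, 0.81, 0.67625, 0.47125, 0.3975, 0.34125, 0.2725
lx·mx: 0, 0.324, 0.541, 0.612625, 0.67575, 0.75075, 0.40875 → R0 = 3.312875
x·lx·mx: 0, 0.324, 1.082, 1.837875, 2.703, 3.75375, 2.4525 → Σ = 12.153125
T = 12.153125 / 3.312875 = 3.668453… → 3.67

3.67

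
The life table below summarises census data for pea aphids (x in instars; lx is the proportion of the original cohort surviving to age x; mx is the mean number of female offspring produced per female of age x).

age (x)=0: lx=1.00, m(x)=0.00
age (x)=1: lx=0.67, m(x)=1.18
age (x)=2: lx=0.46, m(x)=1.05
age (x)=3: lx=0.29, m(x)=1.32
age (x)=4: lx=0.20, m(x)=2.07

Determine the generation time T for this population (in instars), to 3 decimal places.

2.203

lx·mx: 0, 0.7906, 0.483, 0.3828, 0.414 → R0 = 2.0704
x·lx·mx: 0, 0.7906, 0.966, 1.1484, 1.656 → Σ = 4.561
T = 4.561 / 2.0704 = 2.202956… → 2.203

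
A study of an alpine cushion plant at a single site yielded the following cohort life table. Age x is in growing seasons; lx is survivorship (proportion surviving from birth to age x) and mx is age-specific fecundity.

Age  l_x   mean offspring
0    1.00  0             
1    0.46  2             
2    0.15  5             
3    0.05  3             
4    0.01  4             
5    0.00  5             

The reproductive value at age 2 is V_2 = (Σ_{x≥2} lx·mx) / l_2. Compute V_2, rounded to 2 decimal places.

6.27

lx·mx for x ≥ 2: 0.75, 0.15, 0.04, 0 → sum = 0.94
V_2 = 0.94 / l_2 = 0.94 / 0.15 = 6.266667… → 6.27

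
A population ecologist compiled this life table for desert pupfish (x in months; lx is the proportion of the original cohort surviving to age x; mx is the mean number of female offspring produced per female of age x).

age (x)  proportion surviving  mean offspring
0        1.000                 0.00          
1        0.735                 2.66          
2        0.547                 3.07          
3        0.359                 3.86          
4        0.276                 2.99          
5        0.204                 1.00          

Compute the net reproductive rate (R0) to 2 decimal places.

lx·mx by age: 0, 1.9551, 1.67929, 1.38574, 0.82524, 0.204
R0 = Σ lx·mx = 6.04937 → 6.05

6.05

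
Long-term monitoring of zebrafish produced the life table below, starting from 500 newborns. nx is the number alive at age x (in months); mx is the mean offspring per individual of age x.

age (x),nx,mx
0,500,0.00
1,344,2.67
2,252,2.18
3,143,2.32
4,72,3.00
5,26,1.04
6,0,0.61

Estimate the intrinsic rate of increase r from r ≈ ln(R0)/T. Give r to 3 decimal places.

0.717

lx = nx/n0 = nx/500: 1, 0.688, 0.504, 0.286, 0.144, 0.052, 0
R0 = Σ lx·mx = 0 + 1.83696 + 1.09872 + 0.66352 + 0.432 + 0.05408 + 0 = 4.08528
Σ x·lx·mx = 8.02336; T = 8.02336/4.08528 = 1.96397…
r ≈ ln(R0)/T = ln(4.08528)/1.96397… = 0.71661… → 0.717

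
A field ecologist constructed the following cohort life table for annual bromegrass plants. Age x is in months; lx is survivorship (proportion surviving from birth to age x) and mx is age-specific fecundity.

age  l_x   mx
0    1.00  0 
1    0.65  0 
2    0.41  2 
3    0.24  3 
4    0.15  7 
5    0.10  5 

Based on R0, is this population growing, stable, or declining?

growing

R0 = Σ lx·mx = 0 + 0 + 0.82 + 0.72 + 1.05 + 0.5 = 3.09
R0 > 1, so the population is growing.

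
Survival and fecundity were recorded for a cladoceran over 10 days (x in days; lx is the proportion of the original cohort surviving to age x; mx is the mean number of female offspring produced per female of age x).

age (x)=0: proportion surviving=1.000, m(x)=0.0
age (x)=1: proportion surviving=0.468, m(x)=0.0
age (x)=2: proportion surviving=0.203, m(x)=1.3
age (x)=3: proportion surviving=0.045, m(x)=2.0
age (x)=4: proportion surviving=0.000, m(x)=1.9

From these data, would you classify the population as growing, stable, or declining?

declining

R0 = Σ lx·mx = 0 + 0 + 0.2639 + 0.09 + 0 = 0.3539
R0 < 1, so the population is declining.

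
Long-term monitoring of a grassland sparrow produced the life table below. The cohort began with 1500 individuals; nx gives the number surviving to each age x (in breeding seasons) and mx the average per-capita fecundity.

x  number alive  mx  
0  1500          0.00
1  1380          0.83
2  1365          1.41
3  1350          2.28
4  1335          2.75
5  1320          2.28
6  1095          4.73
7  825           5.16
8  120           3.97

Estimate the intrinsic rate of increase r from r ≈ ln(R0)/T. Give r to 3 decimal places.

0.569

lx = nx/n0 = nx/1500: 1, 0.92, 0.91, 0.9, 0.89, 0.88, 0.73, 0.55, 0.08
R0 = Σ lx·mx = 0 + 0.7636 + 1.2831 + 2.052 + 2.4475 + 2.0064 + 3.4529 + 2.838 + 0.3176 = 15.1611
Σ x·lx·mx = 72.432; T = 72.432/15.1611 = 4.77749…
r ≈ ln(R0)/T = ln(15.1611)/4.77749… = 0.56907… → 0.569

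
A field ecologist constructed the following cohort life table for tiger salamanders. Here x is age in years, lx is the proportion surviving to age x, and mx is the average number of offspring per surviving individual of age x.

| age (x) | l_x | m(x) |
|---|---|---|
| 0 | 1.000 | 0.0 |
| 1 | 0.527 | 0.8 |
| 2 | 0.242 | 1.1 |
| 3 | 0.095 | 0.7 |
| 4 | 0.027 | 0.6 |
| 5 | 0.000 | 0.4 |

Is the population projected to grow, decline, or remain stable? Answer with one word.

declining

R0 = Σ lx·mx = 0 + 0.4216 + 0.2662 + 0.0665 + 0.0162 + 0 = 0.7705
R0 < 1, so the population is declining.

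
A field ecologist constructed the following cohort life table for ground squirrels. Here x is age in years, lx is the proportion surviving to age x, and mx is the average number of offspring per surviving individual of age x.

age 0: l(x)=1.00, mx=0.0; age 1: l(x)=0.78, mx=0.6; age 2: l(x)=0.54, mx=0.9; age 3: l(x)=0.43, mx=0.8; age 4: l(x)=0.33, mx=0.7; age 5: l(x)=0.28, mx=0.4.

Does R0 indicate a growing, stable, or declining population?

growing

R0 = Σ lx·mx = 0 + 0.468 + 0.486 + 0.344 + 0.231 + 0.112 = 1.641
R0 > 1, so the population is growing.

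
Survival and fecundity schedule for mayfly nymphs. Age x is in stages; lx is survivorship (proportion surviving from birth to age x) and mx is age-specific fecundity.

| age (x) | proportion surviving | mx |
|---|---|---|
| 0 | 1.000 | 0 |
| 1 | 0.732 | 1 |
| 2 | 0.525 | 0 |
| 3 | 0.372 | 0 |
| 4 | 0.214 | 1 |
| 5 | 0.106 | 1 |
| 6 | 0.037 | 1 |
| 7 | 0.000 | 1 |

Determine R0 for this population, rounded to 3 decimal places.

lx·mx by age: 0, 0.732, 0, 0, 0.214, 0.106, 0.037, 0
R0 = Σ lx·mx = 1.089 → 1.089

1.089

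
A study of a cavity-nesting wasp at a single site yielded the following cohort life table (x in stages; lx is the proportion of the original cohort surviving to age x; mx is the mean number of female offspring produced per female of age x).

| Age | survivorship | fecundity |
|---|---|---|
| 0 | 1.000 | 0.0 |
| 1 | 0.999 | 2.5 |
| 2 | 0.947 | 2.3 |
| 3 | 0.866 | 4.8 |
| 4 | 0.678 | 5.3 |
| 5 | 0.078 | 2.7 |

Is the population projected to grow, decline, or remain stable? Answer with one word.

growing

R0 = Σ lx·mx = 0 + 2.4975 + 2.1781 + 4.1568 + 3.5934 + 0.2106 = 12.6364
R0 > 1, so the population is growing.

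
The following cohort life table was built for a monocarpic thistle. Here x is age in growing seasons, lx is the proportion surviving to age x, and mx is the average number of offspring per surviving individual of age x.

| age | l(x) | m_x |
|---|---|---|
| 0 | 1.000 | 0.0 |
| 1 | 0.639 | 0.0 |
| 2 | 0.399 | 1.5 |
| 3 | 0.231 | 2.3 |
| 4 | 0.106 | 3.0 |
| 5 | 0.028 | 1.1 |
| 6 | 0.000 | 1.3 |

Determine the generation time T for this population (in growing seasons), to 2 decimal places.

lx·mx: 0, 0, 0.5985, 0.5313, 0.318, 0.0308, 0 → R0 = 1.4786
x·lx·mx: 0, 0, 1.197, 1.5939, 1.272, 0.154, 0 → Σ = 4.2169
T = 4.2169 / 1.4786 = 2.851955… → 2.85

2.85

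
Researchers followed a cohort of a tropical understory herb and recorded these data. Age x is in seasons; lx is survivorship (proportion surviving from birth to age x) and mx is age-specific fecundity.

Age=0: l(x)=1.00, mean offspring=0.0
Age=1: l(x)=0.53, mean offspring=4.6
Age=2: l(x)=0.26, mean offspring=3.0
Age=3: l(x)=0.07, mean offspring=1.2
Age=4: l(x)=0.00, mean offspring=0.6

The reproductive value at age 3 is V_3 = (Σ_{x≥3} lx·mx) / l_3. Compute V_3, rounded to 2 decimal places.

lx·mx for x ≥ 3: 0.084, 0 → sum = 0.084
V_3 = 0.084 / l_3 = 0.084 / 0.07 = 1.2 → 1.20

1.20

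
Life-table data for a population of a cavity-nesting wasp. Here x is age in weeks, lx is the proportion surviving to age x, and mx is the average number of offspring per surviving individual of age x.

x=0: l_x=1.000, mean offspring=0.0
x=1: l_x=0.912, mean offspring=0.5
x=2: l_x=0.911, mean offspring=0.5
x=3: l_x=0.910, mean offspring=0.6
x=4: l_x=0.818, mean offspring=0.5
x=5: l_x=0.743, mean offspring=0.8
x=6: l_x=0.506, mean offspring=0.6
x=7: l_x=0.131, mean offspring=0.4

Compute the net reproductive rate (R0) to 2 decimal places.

lx·mx by age: 0, 0.456, 0.4555, 0.546, 0.409, 0.5944, 0.3036, 0.0524
R0 = Σ lx·mx = 2.8169 → 2.82

2.82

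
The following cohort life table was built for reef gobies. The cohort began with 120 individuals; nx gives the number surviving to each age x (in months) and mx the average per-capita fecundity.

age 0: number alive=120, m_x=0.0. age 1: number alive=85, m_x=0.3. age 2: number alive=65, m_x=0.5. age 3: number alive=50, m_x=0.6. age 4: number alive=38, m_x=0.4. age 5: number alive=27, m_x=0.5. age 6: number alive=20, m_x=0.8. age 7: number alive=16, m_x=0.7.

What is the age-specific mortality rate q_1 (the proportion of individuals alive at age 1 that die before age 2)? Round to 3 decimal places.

lx = nx/n0 = nx/120: 1, 0.70833…, 0.54167…, 0.41667…, 0.31667…, 0.225, 0.16667…, 0.13333…
q_1 = (l_1 − l_2) / l_1 = (0.708333… − 0.541667…) / 0.708333…
     = 0.166667… / 0.708333… = 0.235294… → 0.235

0.235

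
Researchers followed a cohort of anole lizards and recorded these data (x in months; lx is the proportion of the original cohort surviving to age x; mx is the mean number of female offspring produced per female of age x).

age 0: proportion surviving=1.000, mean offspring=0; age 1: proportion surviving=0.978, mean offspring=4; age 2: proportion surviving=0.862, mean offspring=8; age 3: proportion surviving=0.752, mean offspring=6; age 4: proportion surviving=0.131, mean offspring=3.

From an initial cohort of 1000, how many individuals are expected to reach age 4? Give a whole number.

Expected survivors = N0 · l_4 = 1000 × 0.131 = 131 → 131

131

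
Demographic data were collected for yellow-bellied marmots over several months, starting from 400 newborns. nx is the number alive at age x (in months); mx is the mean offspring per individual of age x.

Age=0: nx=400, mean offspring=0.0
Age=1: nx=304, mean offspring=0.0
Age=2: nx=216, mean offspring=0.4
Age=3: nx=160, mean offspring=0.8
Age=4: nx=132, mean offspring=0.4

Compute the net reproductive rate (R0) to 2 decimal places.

0.67

lx = nx/n0 = nx/400: 1, 0.76, 0.54, 0.4, 0.33
lx·mx by age: 0, 0, 0.216, 0.32, 0.132
R0 = Σ lx·mx = 0.668 → 0.67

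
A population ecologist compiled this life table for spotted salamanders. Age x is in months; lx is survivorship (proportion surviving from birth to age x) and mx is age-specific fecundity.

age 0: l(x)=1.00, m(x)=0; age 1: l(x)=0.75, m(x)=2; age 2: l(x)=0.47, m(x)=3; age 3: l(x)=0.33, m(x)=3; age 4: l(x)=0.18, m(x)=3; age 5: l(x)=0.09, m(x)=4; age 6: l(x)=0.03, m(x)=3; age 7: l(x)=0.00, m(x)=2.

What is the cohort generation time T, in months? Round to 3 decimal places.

2.411

lx·mx: 0, 1.5, 1.41, 0.99, 0.54, 0.36, 0.09, 0 → R0 = 4.89
x·lx·mx: 0, 1.5, 2.82, 2.97, 2.16, 1.8, 0.54, 0 → Σ = 11.79
T = 11.79 / 4.89 = 2.411043… → 2.411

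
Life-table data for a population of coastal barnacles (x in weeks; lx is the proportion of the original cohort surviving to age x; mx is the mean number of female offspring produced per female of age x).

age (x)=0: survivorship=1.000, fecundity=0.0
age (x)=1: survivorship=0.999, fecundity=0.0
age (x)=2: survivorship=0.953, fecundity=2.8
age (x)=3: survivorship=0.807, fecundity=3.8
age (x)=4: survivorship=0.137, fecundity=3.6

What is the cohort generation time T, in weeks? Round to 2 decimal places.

lx·mx: 0, 0, 2.6684, 3.0666, 0.4932 → R0 = 6.2282
x·lx·mx: 0, 0, 5.3368, 9.1998, 1.9728 → Σ = 16.5094
T = 16.5094 / 6.2282 = 2.65075… → 2.65

2.65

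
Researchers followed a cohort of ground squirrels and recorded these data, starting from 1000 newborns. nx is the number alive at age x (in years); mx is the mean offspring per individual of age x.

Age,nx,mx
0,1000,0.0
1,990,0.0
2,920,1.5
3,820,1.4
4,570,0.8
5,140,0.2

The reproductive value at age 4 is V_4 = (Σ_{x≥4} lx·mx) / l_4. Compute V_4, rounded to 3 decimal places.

lx = nx/n0 = nx/1000: 1, 0.99, 0.92, 0.82, 0.57, 0.14
lx·mx for x ≥ 4: 0.456, 0.028 → sum = 0.484
V_4 = 0.484 / l_4 = 0.484 / 0.57 = 0.849123… → 0.849

0.849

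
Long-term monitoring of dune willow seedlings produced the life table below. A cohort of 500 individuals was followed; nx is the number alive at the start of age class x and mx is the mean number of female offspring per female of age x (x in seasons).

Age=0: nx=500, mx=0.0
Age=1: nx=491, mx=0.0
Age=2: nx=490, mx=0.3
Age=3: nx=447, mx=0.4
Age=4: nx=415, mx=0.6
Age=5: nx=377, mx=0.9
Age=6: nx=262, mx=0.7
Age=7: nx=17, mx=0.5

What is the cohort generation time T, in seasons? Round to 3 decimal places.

lx = nx/n0 = nx/500: 1, 0.982, 0.98, 0.894, 0.83, 0.754, 0.524, 0.034
lx·mx: 0, 0, 0.294, 0.3576, 0.498, 0.6786, 0.3668, 0.017 → R0 = 2.212
x·lx·mx: 0, 0, 0.588, 1.0728, 1.992, 3.393, 2.2008, 0.119 → Σ = 9.3656
T = 9.3656 / 2.212 = 4.233996… → 4.234

4.234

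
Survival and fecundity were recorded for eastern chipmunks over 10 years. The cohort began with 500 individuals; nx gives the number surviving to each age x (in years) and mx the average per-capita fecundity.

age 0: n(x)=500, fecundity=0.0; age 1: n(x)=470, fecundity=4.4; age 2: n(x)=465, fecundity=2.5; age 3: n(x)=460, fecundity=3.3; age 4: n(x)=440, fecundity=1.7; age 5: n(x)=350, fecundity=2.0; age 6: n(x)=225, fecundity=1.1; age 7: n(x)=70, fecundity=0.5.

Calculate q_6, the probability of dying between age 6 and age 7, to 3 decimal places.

0.689

lx = nx/n0 = nx/500: 1, 0.94, 0.93, 0.92, 0.88, 0.7, 0.45, 0.14
q_6 = (l_6 − l_7) / l_6 = (0.45 − 0.14) / 0.45
     = 0.31 / 0.45 = 0.688889… → 0.689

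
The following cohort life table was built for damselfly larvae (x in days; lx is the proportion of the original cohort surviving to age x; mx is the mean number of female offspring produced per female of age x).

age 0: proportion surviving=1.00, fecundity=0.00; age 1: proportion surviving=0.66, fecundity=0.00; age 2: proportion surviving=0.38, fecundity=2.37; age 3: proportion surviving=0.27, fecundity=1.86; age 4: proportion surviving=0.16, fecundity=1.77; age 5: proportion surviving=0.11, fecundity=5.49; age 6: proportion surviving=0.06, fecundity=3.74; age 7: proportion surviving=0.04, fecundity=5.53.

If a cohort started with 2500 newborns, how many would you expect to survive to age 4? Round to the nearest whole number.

Expected survivors = N0 · l_4 = 2500 × 0.16 = 400 → 400

400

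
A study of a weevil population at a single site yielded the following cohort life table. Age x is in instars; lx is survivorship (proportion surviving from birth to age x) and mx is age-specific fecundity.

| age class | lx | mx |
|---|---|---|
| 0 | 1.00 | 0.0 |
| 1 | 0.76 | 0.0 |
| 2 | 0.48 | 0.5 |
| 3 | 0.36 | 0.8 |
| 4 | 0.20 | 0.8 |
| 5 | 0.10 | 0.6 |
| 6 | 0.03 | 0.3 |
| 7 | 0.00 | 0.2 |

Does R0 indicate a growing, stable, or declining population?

declining

R0 = Σ lx·mx = 0 + 0 + 0.24 + 0.288 + 0.16 + 0.06 + 0.009 + 0 = 0.757
R0 < 1, so the population is declining.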